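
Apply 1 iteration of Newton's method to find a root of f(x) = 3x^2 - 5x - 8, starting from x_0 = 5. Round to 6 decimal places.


Newton's method: x_(n+1) = x_n - f(x_n)/f'(x_n)
f(x) = 3x^2 - 5x - 8
f'(x) = 6x - 5

Iteration 1:
  f(5.000000) = 42.000000
  f'(5.000000) = 25.000000
  x_1 = 5.000000 - (42.000000)/(25.000000) = 3.320000

x_1 = 3.320000


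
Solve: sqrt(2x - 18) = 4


Square both sides: 2x - 18 = 4^2 = 16
2x = 16 + 18 = 34
x = 17
Check: sqrt(2*17 - 18) = sqrt(16) = 4 ✓

x = 17


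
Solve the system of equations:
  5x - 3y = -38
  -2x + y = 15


Using Cramer's rule:
Determinant D = (5)(1) - (-2)(-3) = 5 - 6 = -1
Dx = (-38)(1) - (15)(-3) = -38 + 45 = 7
Dy = (5)(15) - (-2)(-38) = 75 - 76 = -1
x = Dx/D = 7/-1 = -7
y = Dy/D = -1/-1 = 1

x = -7, y = 1


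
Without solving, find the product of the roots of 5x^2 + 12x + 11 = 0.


By Vieta's formulas for ax^2 + bx + c = 0:
  Sum of roots = -b/a
  Product of roots = c/a

Here a = 5, b = 12, c = 11
Sum = -(12)/5 = -12/5
Product = 11/5 = 11/5

Product = 11/5


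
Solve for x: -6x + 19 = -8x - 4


Starting with: -6x + 19 = -8x - 4
Move all x terms to left: (-6 + 8)x = -4 - 19
Simplify: 2x = -23
Divide both sides by 2: x = -23/2

x = -23/2


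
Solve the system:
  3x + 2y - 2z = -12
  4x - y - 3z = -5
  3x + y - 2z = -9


Using Cramer's rule. Expand each determinant along the first row.
D  = 3*[(-1)*(-2) - (-3)*1] - 2*[4*(-2) - (-3)*3] + (-2)*[4*1 - (-1)*3]
  = 3*(5) - 2*(1) + (-2)*(7) = -1
Dx = (-12)*[(-1)*(-2) - (-3)*1] - 2*[(-5)*(-2) - (-3)*(-9)] + (-2)*[(-5)*1 - (-1)*(-9)]
  = (-12)*(5) - 2*(-17) + (-2)*(-14) = 2
Dy = 3*[(-5)*(-2) - (-3)*(-9)] - (-12)*[4*(-2) - (-3)*3] + (-2)*[4*(-9) - (-5)*3]
  = 3*(-17) - (-12)*(1) + (-2)*(-21) = 3
Dz = 3*[(-1)*(-9) - (-5)*1] - 2*[4*(-9) - (-5)*3] + (-12)*[4*1 - (-1)*3]
  = 3*(14) - 2*(-21) + (-12)*(7) = 0
x = Dx/D = 2/-1 = -2, y = Dy/D = 3/-1 = -3, z = Dz/D = 0/-1 = 0
Check eq1: (3)(-2) + (2)(-3) + (-2)(0) = -12 = -12 ✓
Check eq2: (4)(-2) + (-1)(-3) + (-3)(0) = -5 = -5 ✓
Check eq3: (3)(-2) + (1)(-3) + (-2)(0) = -9 = -9 ✓

x = -2, y = -3, z = 0


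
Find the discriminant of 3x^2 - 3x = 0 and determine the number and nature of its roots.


For ax^2 + bx + c = 0, discriminant D = b^2 - 4ac
Here a = 3, b = -3, c = 0
D = (-3)^2 - 4(3)(0) = 9 - 0 = 9

D = 9 > 0 and is a perfect square (sqrt = 3)
The equation has 2 distinct real rational roots.

Discriminant = 9, 2 distinct real rational roots


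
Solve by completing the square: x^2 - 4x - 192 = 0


Start: x^2 - 4x - 192 = 0
Move constant: x^2 - 4x = 192
Half of -4 is -2, squared is 4
Add 4 to both sides: x^2 - 4x + 4 = 196
(x - 2)^2 = 196
x - 2 = ±14
x = 2 + 14 = 16 or x = 2 - 14 = -12

x = -12, x = 16


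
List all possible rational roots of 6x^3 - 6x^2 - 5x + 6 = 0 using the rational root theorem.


Rational root theorem: possible roots are ±p/q where:
  p divides the constant term (6): p ∈ {1, 2, 3, 6}
  q divides the leading coefficient (6): q ∈ {1, 2, 3, 6}

All possible rational roots: -6, -3, -2, -3/2, -1, -2/3, -1/2, -1/3, -1/6, 1/6, 1/3, 1/2, 2/3, 1, 3/2, 2, 3, 6

-6, -3, -2, -3/2, -1, -2/3, -1/2, -1/3, -1/6, 1/6, 1/3, 1/2, 2/3, 1, 3/2, 2, 3, 6


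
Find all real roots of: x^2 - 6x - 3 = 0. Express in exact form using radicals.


Using the quadratic formula: x = (-b ± sqrt(b^2 - 4ac)) / (2a)
Here a = 1, b = -6, c = -3
Discriminant = b^2 - 4ac = (-6)^2 - 4(1)(-3) = 36 + 12 = 48
Since discriminant = 48 > 0, there are two real roots.
x = (6 ± 4*sqrt(3)) / 2
Simplifying: x = 3 ± 2*sqrt(3)
Numerically: x ≈ 6.4641 or x ≈ -0.4641

x = 3 + 2*sqrt(3) or x = 3 - 2*sqrt(3)


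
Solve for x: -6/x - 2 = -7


Subtract -2 from both sides: -6/x = -5
Multiply both sides by x: -6 = -5 * x
Divide by -5: x = 6/5

x = 6/5


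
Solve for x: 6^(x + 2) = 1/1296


Express both sides with the same base.
1/1296 = 6^(-4)
Since the bases match, equate exponents: x + 2 = -4
So x = -4 - (2) = -6

x = -6


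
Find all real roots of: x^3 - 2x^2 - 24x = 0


The constant term is 0, so x = 0 is a root. Factor out x:
  x(x^2 - 2x - 24) = 0
Solve the quadratic x^2 - 2x - 24 = 0: discriminant = (-2)^2 - 4(1)(-24) = 4 + 96 = 100.
sqrt(100) = 10, so x = (2 ± 10)/2: x = 6 or x = -4.

x = -4, x = 0, x = 6


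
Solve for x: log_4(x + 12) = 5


Convert to exponential form: x + 12 = 4^5 = 1024
x = 1024 - 12 = 1012
Check: log_4(1012 + 12) = log_4(1024) = log_4(1024) = 5 ✓

x = 1012


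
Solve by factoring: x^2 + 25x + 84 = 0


We need two numbers that multiply to 84 and add to 25.
Those numbers are 4 and 21 (since 4 * 21 = 84 and 4 + 21 = 25).
So x^2 + 25x + 84 = (x + 4)(x + 21) = 0
Setting each factor to zero: x = -4 or x = -21

x = -21, x = -4


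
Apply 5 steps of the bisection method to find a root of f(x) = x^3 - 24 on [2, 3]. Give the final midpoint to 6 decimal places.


f(x) = x^3 - 24
f(2) = -16 < 0
f(3) = 3 > 0

Step 1: midpoint = (2.000000 + 3.000000)/2 = 2.500000
  f(2.500000) = -8.375000
  f(mid) < 0, so root is in [2.500000, 3.000000]

Step 2: midpoint = (2.500000 + 3.000000)/2 = 2.750000
  f(2.750000) = -3.203125
  f(mid) < 0, so root is in [2.750000, 3.000000]

Step 3: midpoint = (2.750000 + 3.000000)/2 = 2.875000
  f(2.875000) = -0.236328
  f(mid) < 0, so root is in [2.875000, 3.000000]

Step 4: midpoint = (2.875000 + 3.000000)/2 = 2.937500
  f(2.937500) = 1.347412
  f(mid) > 0, so root is in [2.875000, 2.937500]

Step 5: midpoint = (2.875000 + 2.937500)/2 = 2.906250
  f(2.906250) = 0.547028
  f(mid) > 0, so root is in [2.875000, 2.906250]

midpoint = 2.906250


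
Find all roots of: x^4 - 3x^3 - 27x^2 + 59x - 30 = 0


Let p(x) = x^4 - 3x^3 - 27x^2 + 59x - 30. By the rational root theorem (leading coefficient 1), any rational root is an integer divisor of 30: try ±1, ±2, ... in turn.
Test x = 1: value = 0 ✓, so (x - 1) is a factor.
Synthetic division by (x - 1): bring down 1; 1(1) - 3 = -2; (-2)(1) - 27 = -29; (-29)(1) + 59 = 30; 30(1) - 30 = 0 → quotient x^3 - 2x^2 - 29x + 30, remainder 0.
Continue with the quotient x^3 - 2x^2 - 29x + 30 (candidates must divide 30; re-test x = 1 first in case it repeats).
Test x = 1: value = 0 ✓, so (x - 1) is a factor.
Synthetic division by (x - 1): bring down 1; 1(1) - 2 = -1; (-1)(1) - 29 = -30; (-30)(1) + 30 = 0 → quotient x^2 - x - 30, remainder 0.
Solve the quadratic x^2 - x - 30 = 0: discriminant = (-1)^2 - 4(1)(-30) = 1 + 120 = 121.
sqrt(121) = 11, so x = (1 ± 11)/2: x = 6 or x = -5.
Collecting all roots found:

x = -5, x = 1 (multiplicity 2), x = 6


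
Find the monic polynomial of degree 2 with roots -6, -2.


A monic polynomial with roots -6, -2 is:
p(x) = (x + 6)(x + 2)
After multiplying by (x + 6): x + 6
After multiplying by (x + 2): x^2 + 8x + 12

x^2 + 8x + 12


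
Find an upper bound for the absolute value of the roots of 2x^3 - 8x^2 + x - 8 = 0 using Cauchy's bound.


Cauchy's bound: all roots r satisfy |r| <= 1 + max(|a_i/a_n|) for i = 0,...,n-1
where a_n is the leading coefficient.

Coefficients: [2, -8, 1, -8]
Leading coefficient a_n = 2
Ratios |a_i/a_n|: 4, 1/2, 4
Maximum ratio: 4
Cauchy's bound: |r| <= 1 + 4 = 5

Upper bound = 5


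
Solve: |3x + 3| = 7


An absolute value equation |expr| = 7 gives two cases:
Case 1: 3x + 3 = 7
  3x = 4, so x = 4/3
Case 2: 3x + 3 = -7
  3x = -10, so x = -10/3

x = -10/3, x = 4/3


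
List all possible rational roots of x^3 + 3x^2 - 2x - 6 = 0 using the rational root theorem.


Rational root theorem: possible roots are ±p/q where:
  p divides the constant term (-6): p ∈ {1, 2, 3, 6}
  q divides the leading coefficient (1): q ∈ {1}

All possible rational roots: -6, -3, -2, -1, 1, 2, 3, 6

-6, -3, -2, -1, 1, 2, 3, 6


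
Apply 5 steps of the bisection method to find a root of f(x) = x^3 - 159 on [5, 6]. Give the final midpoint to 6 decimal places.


f(x) = x^3 - 159
f(5) = -34 < 0
f(6) = 57 > 0

Step 1: midpoint = (5.000000 + 6.000000)/2 = 5.500000
  f(5.500000) = 7.375000
  f(mid) > 0, so root is in [5.000000, 5.500000]

Step 2: midpoint = (5.000000 + 5.500000)/2 = 5.250000
  f(5.250000) = -14.296875
  f(mid) < 0, so root is in [5.250000, 5.500000]

Step 3: midpoint = (5.250000 + 5.500000)/2 = 5.375000
  f(5.375000) = -3.712891
  f(mid) < 0, so root is in [5.375000, 5.500000]

Step 4: midpoint = (5.375000 + 5.500000)/2 = 5.437500
  f(5.437500) = 1.767334
  f(mid) > 0, so root is in [5.375000, 5.437500]

Step 5: midpoint = (5.375000 + 5.437500)/2 = 5.406250
  f(5.406250) = -0.988617
  f(mid) < 0, so root is in [5.406250, 5.437500]

midpoint = 5.406250


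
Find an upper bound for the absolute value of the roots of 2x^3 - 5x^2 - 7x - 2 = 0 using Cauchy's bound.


Cauchy's bound: all roots r satisfy |r| <= 1 + max(|a_i/a_n|) for i = 0,...,n-1
where a_n is the leading coefficient.

Coefficients: [2, -5, -7, -2]
Leading coefficient a_n = 2
Ratios |a_i/a_n|: 5/2, 7/2, 1
Maximum ratio: 7/2
Cauchy's bound: |r| <= 1 + 7/2 = 9/2

Upper bound = 9/2


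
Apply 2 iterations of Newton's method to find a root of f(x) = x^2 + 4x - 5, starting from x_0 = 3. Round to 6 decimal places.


Newton's method: x_(n+1) = x_n - f(x_n)/f'(x_n)
f(x) = x^2 + 4x - 5
f'(x) = 2x + 4

Iteration 1:
  f(3.000000) = 16.000000
  f'(3.000000) = 10.000000
  x_1 = 3.000000 - (16.000000)/(10.000000) = 1.400000

Iteration 2:
  f(1.400000) = 2.560000
  f'(1.400000) = 6.800000
  x_2 = 1.400000 - (2.560000)/(6.800000) = 1.023529

x_2 = 1.023529


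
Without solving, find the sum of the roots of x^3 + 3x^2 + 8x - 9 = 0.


By Vieta's formulas for x^3 + bx^2 + cx + d = 0:
  r1 + r2 + r3 = -b/a = -3
  r1*r2 + r1*r3 + r2*r3 = c/a = 8
  r1*r2*r3 = -d/a = 9


Sum = -3


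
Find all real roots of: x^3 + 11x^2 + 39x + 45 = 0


Let p(x) = x^3 + 11x^2 + 39x + 45. By the rational root theorem (leading coefficient 1), any rational root is an integer divisor of 45: try ±1, ±2, ... in turn.
Test x = 1: value = 96 ≠ 0.
Test x = -1: value = 16 ≠ 0.
Test x = 3: value = 288 ≠ 0.
Test x = -3: value = 0 ✓, so (x + 3) is a factor.
Synthetic division by (x + 3): bring down 1; 1(-3) + 11 = 8; 8(-3) + 39 = 15; 15(-3) + 45 = 0 → quotient x^2 + 8x + 15, remainder 0.
Solve the quadratic x^2 + 8x + 15 = 0: discriminant = 8^2 - 4(1)(15) = 64 - 60 = 4.
sqrt(4) = 2, so x = (-8 ± 2)/2: x = -3 or x = -5.

x = -5, x = -3 (multiplicity 2)


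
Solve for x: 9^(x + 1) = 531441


Express both sides with the same base.
531441 = 9^6
Since the bases match, equate exponents: x + 1 = 6
So x = 6 - (1) = 5

x = 5


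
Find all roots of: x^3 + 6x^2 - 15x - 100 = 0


Let p(x) = x^3 + 6x^2 - 15x - 100. By the rational root theorem (leading coefficient 1), any rational root is an integer divisor of 100: try ±1, ±2, ... in turn.
Test x = 1: value = -108 ≠ 0.
Test x = -1: value = -80 ≠ 0.
Test x = 2: value = -98 ≠ 0.
Test x = -2: value = -54 ≠ 0.
Test x = 4: value = 0 ✓, so (x - 4) is a factor.
Synthetic division by (x - 4): bring down 1; 1(4) + 6 = 10; 10(4) - 15 = 25; 25(4) - 100 = 0 → quotient x^2 + 10x + 25, remainder 0.
Solve the quadratic x^2 + 10x + 25 = 0: discriminant = 10^2 - 4(1)(25) = 100 - 100 = 0.
Discriminant = 0, so a double root: x = -10/2 = -5.
Collecting all roots found:

x = -5 (multiplicity 2), x = 4


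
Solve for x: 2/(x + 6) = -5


Multiply both sides by (x + 6): 2 = -5(x + 6)
Distribute: 2 = -5x - 30
-5x = 2 + 30 = 32
x = -32/5

x = -32/5


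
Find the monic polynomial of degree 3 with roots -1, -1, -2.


A monic polynomial with roots -1, -1, -2 is:
p(x) = (x + 1)(x + 1)(x + 2)
After multiplying by (x + 1): x + 1
After multiplying by (x + 1): x^2 + 2x + 1
After multiplying by (x + 2): x^3 + 4x^2 + 5x + 2

x^3 + 4x^2 + 5x + 2


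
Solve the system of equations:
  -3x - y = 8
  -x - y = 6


Using Cramer's rule:
Determinant D = (-3)(-1) - (-1)(-1) = 3 - 1 = 2
Dx = (8)(-1) - (6)(-1) = -8 + 6 = -2
Dy = (-3)(6) - (-1)(8) = -18 + 8 = -10
x = Dx/D = -2/2 = -1
y = Dy/D = -10/2 = -5

x = -1, y = -5


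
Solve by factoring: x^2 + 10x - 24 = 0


We need two numbers that multiply to -24 and add to 10.
Those numbers are -2 and 12 (since (-2) * 12 = -24 and (-2) + 12 = 10).
So x^2 + 10x - 24 = (x - 2)(x + 12) = 0
Setting each factor to zero: x = 2 or x = -12

x = -12, x = 2


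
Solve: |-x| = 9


An absolute value equation |expr| = 9 gives two cases:
Case 1: -x = 9
  -x = 9, so x = -9
Case 2: -x = -9
  -x = -9, so x = 9

x = -9, x = 9


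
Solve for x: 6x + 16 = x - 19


Starting with: 6x + 16 = x - 19
Move all x terms to left: (6 - 1)x = -19 - 16
Simplify: 5x = -35
Divide both sides by 5: x = -7

x = -7


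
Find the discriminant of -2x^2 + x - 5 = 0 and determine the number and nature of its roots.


For ax^2 + bx + c = 0, discriminant D = b^2 - 4ac
Here a = -2, b = 1, c = -5
D = (1)^2 - 4(-2)(-5) = 1 - 40 = -39

D = -39 < 0
The equation has no real roots (2 complex conjugate roots).

Discriminant = -39, no real roots (2 complex conjugate roots)


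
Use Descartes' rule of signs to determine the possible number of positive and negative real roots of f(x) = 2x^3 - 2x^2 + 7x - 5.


Descartes' rule of signs:

For positive roots, count sign changes in f(x) = 2x^3 - 2x^2 + 7x - 5:
Signs of coefficients: +, -, +, -
Number of sign changes: 3
Possible positive real roots: 3, 1

For negative roots, examine f(-x) = -2x^3 - 2x^2 - 7x - 5:
Signs of coefficients: -, -, -, -
Number of sign changes: 0
Possible negative real roots: 0

Positive roots: 3 or 1; Negative roots: 0


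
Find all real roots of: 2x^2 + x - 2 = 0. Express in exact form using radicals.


Using the quadratic formula: x = (-b ± sqrt(b^2 - 4ac)) / (2a)
Here a = 2, b = 1, c = -2
Discriminant = b^2 - 4ac = 1^2 - 4(2)(-2) = 1 + 16 = 17
Since discriminant = 17 > 0, there are two real roots.
x = (-1 ± sqrt(17)) / 4
Numerically: x ≈ 0.7808 or x ≈ -1.2808

x = (-1 + sqrt(17)) / 4 or x = (-1 - sqrt(17)) / 4


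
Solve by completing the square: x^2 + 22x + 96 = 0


Start: x^2 + 22x + 96 = 0
Move constant: x^2 + 22x = -96
Half of 22 is 11, squared is 121
Add 121 to both sides: x^2 + 22x + 121 = 25
(x + 11)^2 = 25
x + 11 = ±5
x = -11 + 5 = -6 or x = -11 - 5 = -16

x = -16, x = -6


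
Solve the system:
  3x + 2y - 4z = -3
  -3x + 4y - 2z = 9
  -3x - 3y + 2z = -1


Using Cramer's rule. Expand each determinant along the first row.
D  = 3*[4*2 - (-2)*(-3)] - 2*[(-3)*2 - (-2)*(-3)] + (-4)*[(-3)*(-3) - 4*(-3)]
  = 3*(2) - 2*(-12) + (-4)*(21) = -54
Dx = (-3)*[4*2 - (-2)*(-3)] - 2*[9*2 - (-2)*(-1)] + (-4)*[9*(-3) - 4*(-1)]
  = (-3)*(2) - 2*(16) + (-4)*(-23) = 54
Dy = 3*[9*2 - (-2)*(-1)] - (-3)*[(-3)*2 - (-2)*(-3)] + (-4)*[(-3)*(-1) - 9*(-3)]
  = 3*(16) - (-3)*(-12) + (-4)*(30) = -108
Dz = 3*[4*(-1) - 9*(-3)] - 2*[(-3)*(-1) - 9*(-3)] + (-3)*[(-3)*(-3) - 4*(-3)]
  = 3*(23) - 2*(30) + (-3)*(21) = -54
x = Dx/D = 54/-54 = -1, y = Dy/D = -108/-54 = 2, z = Dz/D = -54/-54 = 1
Check eq1: (3)(-1) + (2)(2) + (-4)(1) = -3 = -3 ✓
Check eq2: (-3)(-1) + (4)(2) + (-2)(1) = 9 = 9 ✓
Check eq3: (-3)(-1) + (-3)(2) + (2)(1) = -1 = -1 ✓

x = -1, y = 2, z = 1


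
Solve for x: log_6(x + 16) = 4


Convert to exponential form: x + 16 = 6^4 = 1296
x = 1296 - 16 = 1280
Check: log_6(1280 + 16) = log_6(1296) = log_6(1296) = 4 ✓

x = 1280


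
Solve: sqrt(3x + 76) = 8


Square both sides: 3x + 76 = 8^2 = 64
3x = 64 - 76 = -12
x = -4
Check: sqrt(3*(-4) + 76) = sqrt(64) = 8 ✓

x = -4


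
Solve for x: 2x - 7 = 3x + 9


Starting with: 2x - 7 = 3x + 9
Move all x terms to left: (2 - 3)x = 9 + 7
Simplify: -x = 16
Divide both sides by -1: x = -16

x = -16


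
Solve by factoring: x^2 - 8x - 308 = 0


We need two numbers that multiply to -308 and add to -8.
Those numbers are 14 and -22 (since 14 * (-22) = -308 and 14 + (-22) = -8).
So x^2 - 8x - 308 = (x + 14)(x - 22) = 0
Setting each factor to zero: x = -14 or x = 22

x = -14, x = 22


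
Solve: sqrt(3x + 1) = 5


Square both sides: 3x + 1 = 5^2 = 25
3x = 25 - 1 = 24
x = 8
Check: sqrt(3*8 + 1) = sqrt(25) = 5 ✓

x = 8


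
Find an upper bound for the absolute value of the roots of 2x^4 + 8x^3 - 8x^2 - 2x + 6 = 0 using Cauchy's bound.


Cauchy's bound: all roots r satisfy |r| <= 1 + max(|a_i/a_n|) for i = 0,...,n-1
where a_n is the leading coefficient.

Coefficients: [2, 8, -8, -2, 6]
Leading coefficient a_n = 2
Ratios |a_i/a_n|: 4, 4, 1, 3
Maximum ratio: 4
Cauchy's bound: |r| <= 1 + 4 = 5

Upper bound = 5


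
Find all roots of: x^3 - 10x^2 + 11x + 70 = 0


Let p(x) = x^3 - 10x^2 + 11x + 70. By the rational root theorem (leading coefficient 1), any rational root is an integer divisor of 70: try ±1, ±2, ... in turn.
Test x = 1: value = 72 ≠ 0.
Test x = -1: value = 48 ≠ 0.
Test x = 2: value = 60 ≠ 0.
Test x = -2: value = 0 ✓, so (x + 2) is a factor.
Synthetic division by (x + 2): bring down 1; 1(-2) - 10 = -12; (-12)(-2) + 11 = 35; 35(-2) + 70 = 0 → quotient x^2 - 12x + 35, remainder 0.
Solve the quadratic x^2 - 12x + 35 = 0: discriminant = (-12)^2 - 4(1)(35) = 144 - 140 = 4.
sqrt(4) = 2, so x = (12 ± 2)/2: x = 7 or x = 5.
Collecting all roots found:

x = -2, x = 5, x = 7


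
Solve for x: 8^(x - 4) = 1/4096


Express both sides with the same base.
1/4096 = 8^(-4)
Since the bases match, equate exponents: x - 4 = -4
So x = -4 - (-4) = 0

x = 0


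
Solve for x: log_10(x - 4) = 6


Convert to exponential form: x - 4 = 10^6 = 1000000
x = 1000000 + 4 = 1000004
Check: log_10(1000004 - 4) = log_10(1000000) = log_10(1000000) = 6 ✓

x = 1000004


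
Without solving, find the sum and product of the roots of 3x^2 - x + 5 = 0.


By Vieta's formulas for ax^2 + bx + c = 0:
  Sum of roots = -b/a
  Product of roots = c/a

Here a = 3, b = -1, c = 5
Sum = -(-1)/3 = 1/3
Product = 5/3 = 5/3

Sum = 1/3, Product = 5/3


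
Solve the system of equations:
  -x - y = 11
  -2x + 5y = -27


Using Cramer's rule:
Determinant D = (-1)(5) - (-2)(-1) = -5 - 2 = -7
Dx = (11)(5) - (-27)(-1) = 55 - 27 = 28
Dy = (-1)(-27) - (-2)(11) = 27 + 22 = 49
x = Dx/D = 28/-7 = -4
y = Dy/D = 49/-7 = -7

x = -4, y = -7


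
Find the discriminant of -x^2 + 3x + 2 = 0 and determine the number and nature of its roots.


For ax^2 + bx + c = 0, discriminant D = b^2 - 4ac
Here a = -1, b = 3, c = 2
D = (3)^2 - 4(-1)(2) = 9 + 8 = 17

D = 17 > 0 but not a perfect square
The equation has 2 distinct real irrational roots.

Discriminant = 17, 2 distinct real irrational roots


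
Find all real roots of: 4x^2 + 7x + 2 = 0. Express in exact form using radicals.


Using the quadratic formula: x = (-b ± sqrt(b^2 - 4ac)) / (2a)
Here a = 4, b = 7, c = 2
Discriminant = b^2 - 4ac = 7^2 - 4(4)(2) = 49 - 32 = 17
Since discriminant = 17 > 0, there are two real roots.
x = (-7 ± sqrt(17)) / 8
Numerically: x ≈ -0.3596 or x ≈ -1.3904

x = (-7 + sqrt(17)) / 8 or x = (-7 - sqrt(17)) / 8


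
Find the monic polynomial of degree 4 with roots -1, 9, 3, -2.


A monic polynomial with roots -1, 9, 3, -2 is:
p(x) = (x + 1)(x - 9)(x - 3)(x + 2)
After multiplying by (x + 1): x + 1
After multiplying by (x - 9): x^2 - 8x - 9
After multiplying by (x - 3): x^3 - 11x^2 + 15x + 27
After multiplying by (x + 2): x^4 - 9x^3 - 7x^2 + 57x + 54

x^4 - 9x^3 - 7x^2 + 57x + 54


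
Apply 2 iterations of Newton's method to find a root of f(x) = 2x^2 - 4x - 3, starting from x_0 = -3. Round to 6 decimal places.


Newton's method: x_(n+1) = x_n - f(x_n)/f'(x_n)
f(x) = 2x^2 - 4x - 3
f'(x) = 4x - 4

Iteration 1:
  f(-3.000000) = 27.000000
  f'(-3.000000) = -16.000000
  x_1 = -3.000000 - (27.000000)/(-16.000000) = -1.312500

Iteration 2:
  f(-1.312500) = 5.695312
  f'(-1.312500) = -9.250000
  x_2 = -1.312500 - (5.695312)/(-9.250000) = -0.696791

x_2 = -0.696791


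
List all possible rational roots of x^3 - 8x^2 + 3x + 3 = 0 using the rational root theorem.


Rational root theorem: possible roots are ±p/q where:
  p divides the constant term (3): p ∈ {1, 3}
  q divides the leading coefficient (1): q ∈ {1}

All possible rational roots: -3, -1, 1, 3

-3, -1, 1, 3


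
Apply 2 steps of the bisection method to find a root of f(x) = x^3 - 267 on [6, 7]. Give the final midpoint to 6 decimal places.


f(x) = x^3 - 267
f(6) = -51 < 0
f(7) = 76 > 0

Step 1: midpoint = (6.000000 + 7.000000)/2 = 6.500000
  f(6.500000) = 7.625000
  f(mid) > 0, so root is in [6.000000, 6.500000]

Step 2: midpoint = (6.000000 + 6.500000)/2 = 6.250000
  f(6.250000) = -22.859375
  f(mid) < 0, so root is in [6.250000, 6.500000]

midpoint = 6.250000


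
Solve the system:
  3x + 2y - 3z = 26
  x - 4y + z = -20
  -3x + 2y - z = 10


Using Cramer's rule. Expand each determinant along the first row.
D  = 3*[(-4)*(-1) - 1*2] - 2*[1*(-1) - 1*(-3)] + (-3)*[1*2 - (-4)*(-3)]
  = 3*(2) - 2*(2) + (-3)*(-10) = 32
Dx = 26*[(-4)*(-1) - 1*2] - 2*[(-20)*(-1) - 1*10] + (-3)*[(-20)*2 - (-4)*10]
  = 26*(2) - 2*(10) + (-3)*(0) = 32
Dy = 3*[(-20)*(-1) - 1*10] - 26*[1*(-1) - 1*(-3)] + (-3)*[1*10 - (-20)*(-3)]
  = 3*(10) - 26*(2) + (-3)*(-50) = 128
Dz = 3*[(-4)*10 - (-20)*2] - 2*[1*10 - (-20)*(-3)] + 26*[1*2 - (-4)*(-3)]
  = 3*(0) - 2*(-50) + 26*(-10) = -160
x = Dx/D = 32/32 = 1, y = Dy/D = 128/32 = 4, z = Dz/D = -160/32 = -5
Check eq1: (3)(1) + (2)(4) + (-3)(-5) = 26 = 26 ✓
Check eq2: (1)(1) + (-4)(4) + (1)(-5) = -20 = -20 ✓
Check eq3: (-3)(1) + (2)(4) + (-1)(-5) = 10 = 10 ✓

x = 1, y = 4, z = -5


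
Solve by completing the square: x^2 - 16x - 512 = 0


Start: x^2 - 16x - 512 = 0
Move constant: x^2 - 16x = 512
Half of -16 is -8, squared is 64
Add 64 to both sides: x^2 - 16x + 64 = 576
(x - 8)^2 = 576
x - 8 = ±24
x = 8 + 24 = 32 or x = 8 - 24 = -16

x = -16, x = 32


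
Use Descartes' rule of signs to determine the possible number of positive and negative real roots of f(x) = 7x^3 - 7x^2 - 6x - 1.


Descartes' rule of signs:

For positive roots, count sign changes in f(x) = 7x^3 - 7x^2 - 6x - 1:
Signs of coefficients: +, -, -, -
Number of sign changes: 1
Possible positive real roots: 1

For negative roots, examine f(-x) = -7x^3 - 7x^2 + 6x - 1:
Signs of coefficients: -, -, +, -
Number of sign changes: 2
Possible negative real roots: 2, 0

Positive roots: 1; Negative roots: 2 or 0


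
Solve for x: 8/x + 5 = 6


Subtract 5 from both sides: 8/x = 1
Multiply both sides by x: 8 = 1 * x
Divide by 1: x = 8

x = 8


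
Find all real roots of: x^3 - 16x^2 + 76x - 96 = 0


Let p(x) = x^3 - 16x^2 + 76x - 96. By the rational root theorem (leading coefficient 1), any rational root is an integer divisor of 96: try ±1, ±2, ... in turn.
Test x = 1: value = -35 ≠ 0.
Test x = -1: value = -189 ≠ 0.
Test x = 2: value = 0 ✓, so (x - 2) is a factor.
Synthetic division by (x - 2): bring down 1; 1(2) - 16 = -14; (-14)(2) + 76 = 48; 48(2) - 96 = 0 → quotient x^2 - 14x + 48, remainder 0.
Solve the quadratic x^2 - 14x + 48 = 0: discriminant = (-14)^2 - 4(1)(48) = 196 - 192 = 4.
sqrt(4) = 2, so x = (14 ± 2)/2: x = 8 or x = 6.

x = 2, x = 6, x = 8


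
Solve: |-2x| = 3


An absolute value equation |expr| = 3 gives two cases:
Case 1: -2x = 3
  -2x = 3, so x = -3/2
Case 2: -2x = -3
  -2x = -3, so x = 3/2

x = -3/2, x = 3/2


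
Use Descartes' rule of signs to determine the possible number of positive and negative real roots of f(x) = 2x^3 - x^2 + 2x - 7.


Descartes' rule of signs:

For positive roots, count sign changes in f(x) = 2x^3 - x^2 + 2x - 7:
Signs of coefficients: +, -, +, -
Number of sign changes: 3
Possible positive real roots: 3, 1

For negative roots, examine f(-x) = -2x^3 - x^2 - 2x - 7:
Signs of coefficients: -, -, -, -
Number of sign changes: 0
Possible negative real roots: 0

Positive roots: 3 or 1; Negative roots: 0


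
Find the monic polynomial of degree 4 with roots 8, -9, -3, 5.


A monic polynomial with roots 8, -9, -3, 5 is:
p(x) = (x - 8)(x + 9)(x + 3)(x - 5)
After multiplying by (x - 8): x - 8
After multiplying by (x + 9): x^2 + x - 72
After multiplying by (x + 3): x^3 + 4x^2 - 69x - 216
After multiplying by (x - 5): x^4 - x^3 - 89x^2 + 129x + 1080

x^4 - x^3 - 89x^2 + 129x + 1080


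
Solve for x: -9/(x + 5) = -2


Multiply both sides by (x + 5): -9 = -2(x + 5)
Distribute: -9 = -2x - 10
-2x = -9 + 10 = 1
x = -1/2

x = -1/2


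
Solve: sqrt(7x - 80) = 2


Square both sides: 7x - 80 = 2^2 = 4
7x = 4 + 80 = 84
x = 12
Check: sqrt(7*12 - 80) = sqrt(4) = 2 ✓

x = 12


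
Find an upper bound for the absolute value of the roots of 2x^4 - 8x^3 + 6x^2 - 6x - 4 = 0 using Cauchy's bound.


Cauchy's bound: all roots r satisfy |r| <= 1 + max(|a_i/a_n|) for i = 0,...,n-1
where a_n is the leading coefficient.

Coefficients: [2, -8, 6, -6, -4]
Leading coefficient a_n = 2
Ratios |a_i/a_n|: 4, 3, 3, 2
Maximum ratio: 4
Cauchy's bound: |r| <= 1 + 4 = 5

Upper bound = 5


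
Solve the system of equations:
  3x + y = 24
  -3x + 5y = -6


Using Cramer's rule:
Determinant D = (3)(5) - (-3)(1) = 15 + 3 = 18
Dx = (24)(5) - (-6)(1) = 120 + 6 = 126
Dy = (3)(-6) - (-3)(24) = -18 + 72 = 54
x = Dx/D = 126/18 = 7
y = Dy/D = 54/18 = 3

x = 7, y = 3


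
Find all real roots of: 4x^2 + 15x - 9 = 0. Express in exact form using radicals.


Using the quadratic formula: x = (-b ± sqrt(b^2 - 4ac)) / (2a)
Here a = 4, b = 15, c = -9
Discriminant = b^2 - 4ac = 15^2 - 4(4)(-9) = 225 + 144 = 369
Since discriminant = 369 > 0, there are two real roots.
x = (-15 ± 3*sqrt(41)) / 8
Numerically: x ≈ 0.5262 or x ≈ -4.2762

x = (-15 + 3*sqrt(41)) / 8 or x = (-15 - 3*sqrt(41)) / 8


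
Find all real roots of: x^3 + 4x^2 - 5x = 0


The constant term is 0, so x = 0 is a root. Factor out x:
  x(x^2 + 4x - 5) = 0
Solve the quadratic x^2 + 4x - 5 = 0: discriminant = 4^2 - 4(1)(-5) = 16 + 20 = 36.
sqrt(36) = 6, so x = (-4 ± 6)/2: x = 1 or x = -5.

x = -5, x = 0, x = 1


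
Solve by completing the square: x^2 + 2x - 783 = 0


Start: x^2 + 2x - 783 = 0
Move constant: x^2 + 2x = 783
Half of 2 is 1, squared is 1
Add 1 to both sides: x^2 + 2x + 1 = 784
(x + 1)^2 = 784
x + 1 = ±28
x = -1 + 28 = 27 or x = -1 - 28 = -29

x = -29, x = 27


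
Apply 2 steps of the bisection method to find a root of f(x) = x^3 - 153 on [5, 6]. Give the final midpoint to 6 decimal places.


f(x) = x^3 - 153
f(5) = -28 < 0
f(6) = 63 > 0

Step 1: midpoint = (5.000000 + 6.000000)/2 = 5.500000
  f(5.500000) = 13.375000
  f(mid) > 0, so root is in [5.000000, 5.500000]

Step 2: midpoint = (5.000000 + 5.500000)/2 = 5.250000
  f(5.250000) = -8.296875
  f(mid) < 0, so root is in [5.250000, 5.500000]

midpoint = 5.250000


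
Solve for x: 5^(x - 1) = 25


Express both sides with the same base.
25 = 5^2
Since the bases match, equate exponents: x - 1 = 2
So x = 2 - (-1) = 3

x = 3


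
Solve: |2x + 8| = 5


An absolute value equation |expr| = 5 gives two cases:
Case 1: 2x + 8 = 5
  2x = -3, so x = -3/2
Case 2: 2x + 8 = -5
  2x = -13, so x = -13/2

x = -13/2, x = -3/2


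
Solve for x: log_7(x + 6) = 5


Convert to exponential form: x + 6 = 7^5 = 16807
x = 16807 - 6 = 16801
Check: log_7(16801 + 6) = log_7(16807) = log_7(16807) = 5 ✓

x = 16801


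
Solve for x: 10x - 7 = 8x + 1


Starting with: 10x - 7 = 8x + 1
Move all x terms to left: (10 - 8)x = 1 + 7
Simplify: 2x = 8
Divide both sides by 2: x = 4

x = 4


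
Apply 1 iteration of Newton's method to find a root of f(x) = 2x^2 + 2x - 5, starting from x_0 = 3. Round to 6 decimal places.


Newton's method: x_(n+1) = x_n - f(x_n)/f'(x_n)
f(x) = 2x^2 + 2x - 5
f'(x) = 4x + 2

Iteration 1:
  f(3.000000) = 19.000000
  f'(3.000000) = 14.000000
  x_1 = 3.000000 - (19.000000)/(14.000000) = 1.642857

x_1 = 1.642857


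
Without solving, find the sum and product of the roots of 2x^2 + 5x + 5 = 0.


By Vieta's formulas for ax^2 + bx + c = 0:
  Sum of roots = -b/a
  Product of roots = c/a

Here a = 2, b = 5, c = 5
Sum = -(5)/2 = -5/2
Product = 5/2 = 5/2

Sum = -5/2, Product = 5/2


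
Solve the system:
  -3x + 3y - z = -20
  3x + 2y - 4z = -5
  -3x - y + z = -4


Using Cramer's rule. Expand each determinant along the first row.
D  = (-3)*[2*1 - (-4)*(-1)] - 3*[3*1 - (-4)*(-3)] + (-1)*[3*(-1) - 2*(-3)]
  = (-3)*(-2) - 3*(-9) + (-1)*(3) = 30
Dx = (-20)*[2*1 - (-4)*(-1)] - 3*[(-5)*1 - (-4)*(-4)] + (-1)*[(-5)*(-1) - 2*(-4)]
  = (-20)*(-2) - 3*(-21) + (-1)*(13) = 90
Dy = (-3)*[(-5)*1 - (-4)*(-4)] - (-20)*[3*1 - (-4)*(-3)] + (-1)*[3*(-4) - (-5)*(-3)]
  = (-3)*(-21) - (-20)*(-9) + (-1)*(-27) = -90
Dz = (-3)*[2*(-4) - (-5)*(-1)] - 3*[3*(-4) - (-5)*(-3)] + (-20)*[3*(-1) - 2*(-3)]
  = (-3)*(-13) - 3*(-27) + (-20)*(3) = 60
x = Dx/D = 90/30 = 3, y = Dy/D = -90/30 = -3, z = Dz/D = 60/30 = 2
Check eq1: (-3)(3) + (3)(-3) + (-1)(2) = -20 = -20 ✓
Check eq2: (3)(3) + (2)(-3) + (-4)(2) = -5 = -5 ✓
Check eq3: (-3)(3) + (-1)(-3) + (1)(2) = -4 = -4 ✓

x = 3, y = -3, z = 2


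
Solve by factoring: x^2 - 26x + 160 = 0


We need two numbers that multiply to 160 and add to -26.
Those numbers are -10 and -16 (since (-10) * (-16) = 160 and (-10) + (-16) = -26).
So x^2 - 26x + 160 = (x - 10)(x - 16) = 0
Setting each factor to zero: x = 10 or x = 16

x = 10, x = 16


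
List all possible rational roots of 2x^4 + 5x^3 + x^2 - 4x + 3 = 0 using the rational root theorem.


Rational root theorem: possible roots are ±p/q where:
  p divides the constant term (3): p ∈ {1, 3}
  q divides the leading coefficient (2): q ∈ {1, 2}

All possible rational roots: -3, -3/2, -1, -1/2, 1/2, 1, 3/2, 3

-3, -3/2, -1, -1/2, 1/2, 1, 3/2, 3


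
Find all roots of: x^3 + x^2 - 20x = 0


The constant term is 0, so x = 0 is a root. Factor out x:
  x^2 + x - 20 = 0
Solve the quadratic x^2 + x - 20 = 0: discriminant = 1^2 - 4(1)(-20) = 1 + 80 = 81.
sqrt(81) = 9, so x = (-1 ± 9)/2: x = 4 or x = -5.
Collecting all roots found:

x = -5, x = 0, x = 4


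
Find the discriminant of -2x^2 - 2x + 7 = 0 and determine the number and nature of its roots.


For ax^2 + bx + c = 0, discriminant D = b^2 - 4ac
Here a = -2, b = -2, c = 7
D = (-2)^2 - 4(-2)(7) = 4 + 56 = 60

D = 60 > 0 but not a perfect square
The equation has 2 distinct real irrational roots.

Discriminant = 60, 2 distinct real irrational roots


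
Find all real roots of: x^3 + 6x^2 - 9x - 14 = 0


Let p(x) = x^3 + 6x^2 - 9x - 14. By the rational root theorem (leading coefficient 1), any rational root is an integer divisor of 14: try ±1, ±2, ... in turn.
Test x = 1: value = -16 ≠ 0.
Test x = -1: value = 0 ✓, so (x + 1) is a factor.
Synthetic division by (x + 1): bring down 1; 1(-1) + 6 = 5; 5(-1) - 9 = -14; (-14)(-1) - 14 = 0 → quotient x^2 + 5x - 14, remainder 0.
Solve the quadratic x^2 + 5x - 14 = 0: discriminant = 5^2 - 4(1)(-14) = 25 + 56 = 81.
sqrt(81) = 9, so x = (-5 ± 9)/2: x = 2 or x = -7.

x = -7, x = -1, x = 2


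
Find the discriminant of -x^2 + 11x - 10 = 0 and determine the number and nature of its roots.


For ax^2 + bx + c = 0, discriminant D = b^2 - 4ac
Here a = -1, b = 11, c = -10
D = (11)^2 - 4(-1)(-10) = 121 - 40 = 81

D = 81 > 0 and is a perfect square (sqrt = 9)
The equation has 2 distinct real rational roots.

Discriminant = 81, 2 distinct real rational roots


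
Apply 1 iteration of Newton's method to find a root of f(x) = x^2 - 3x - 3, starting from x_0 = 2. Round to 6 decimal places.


Newton's method: x_(n+1) = x_n - f(x_n)/f'(x_n)
f(x) = x^2 - 3x - 3
f'(x) = 2x - 3

Iteration 1:
  f(2.000000) = -5.000000
  f'(2.000000) = 1.000000
  x_1 = 2.000000 - (-5.000000)/(1.000000) = 7.000000

x_1 = 7.000000


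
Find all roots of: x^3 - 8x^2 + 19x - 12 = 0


Let p(x) = x^3 - 8x^2 + 19x - 12. By the rational root theorem (leading coefficient 1), any rational root is an integer divisor of 12: try ±1, ±2, ... in turn.
Test x = 1: value = 0 ✓, so (x - 1) is a factor.
Synthetic division by (x - 1): bring down 1; 1(1) - 8 = -7; (-7)(1) + 19 = 12; 12(1) - 12 = 0 → quotient x^2 - 7x + 12, remainder 0.
Solve the quadratic x^2 - 7x + 12 = 0: discriminant = (-7)^2 - 4(1)(12) = 49 - 48 = 1.
sqrt(1) = 1, so x = (7 ± 1)/2: x = 4 or x = 3.
Collecting all roots found:

x = 1, x = 3, x = 4


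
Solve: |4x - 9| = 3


An absolute value equation |expr| = 3 gives two cases:
Case 1: 4x - 9 = 3
  4x = 12, so x = 3
Case 2: 4x - 9 = -3
  4x = 6, so x = 3/2

x = 3/2, x = 3


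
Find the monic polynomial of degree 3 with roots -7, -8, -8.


A monic polynomial with roots -7, -8, -8 is:
p(x) = (x + 7)(x + 8)(x + 8)
After multiplying by (x + 7): x + 7
After multiplying by (x + 8): x^2 + 15x + 56
After multiplying by (x + 8): x^3 + 23x^2 + 176x + 448

x^3 + 23x^2 + 176x + 448


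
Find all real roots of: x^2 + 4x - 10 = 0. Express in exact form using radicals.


Using the quadratic formula: x = (-b ± sqrt(b^2 - 4ac)) / (2a)
Here a = 1, b = 4, c = -10
Discriminant = b^2 - 4ac = 4^2 - 4(1)(-10) = 16 + 40 = 56
Since discriminant = 56 > 0, there are two real roots.
x = (-4 ± 2*sqrt(14)) / 2
Simplifying: x = -2 ± sqrt(14)
Numerically: x ≈ 1.7417 or x ≈ -5.7417

x = -2 + sqrt(14) or x = -2 - sqrt(14)


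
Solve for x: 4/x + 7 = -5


Subtract 7 from both sides: 4/x = -12
Multiply both sides by x: 4 = -12 * x
Divide by -12: x = -1/3

x = -1/3


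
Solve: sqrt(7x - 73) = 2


Square both sides: 7x - 73 = 2^2 = 4
7x = 4 + 73 = 77
x = 11
Check: sqrt(7*11 - 73) = sqrt(4) = 2 ✓

x = 11


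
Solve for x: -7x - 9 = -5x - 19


Starting with: -7x - 9 = -5x - 19
Move all x terms to left: (-7 + 5)x = -19 + 9
Simplify: -2x = -10
Divide both sides by -2: x = 5

x = 5


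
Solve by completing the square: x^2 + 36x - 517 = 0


Start: x^2 + 36x - 517 = 0
Move constant: x^2 + 36x = 517
Half of 36 is 18, squared is 324
Add 324 to both sides: x^2 + 36x + 324 = 841
(x + 18)^2 = 841
x + 18 = ±29
x = -18 + 29 = 11 or x = -18 - 29 = -47

x = -47, x = 11


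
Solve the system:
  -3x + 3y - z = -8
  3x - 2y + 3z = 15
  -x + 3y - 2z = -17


Using Cramer's rule. Expand each determinant along the first row.
D  = (-3)*[(-2)*(-2) - 3*3] - 3*[3*(-2) - 3*(-1)] + (-1)*[3*3 - (-2)*(-1)]
  = (-3)*(-5) - 3*(-3) + (-1)*(7) = 17
Dx = (-8)*[(-2)*(-2) - 3*3] - 3*[15*(-2) - 3*(-17)] + (-1)*[15*3 - (-2)*(-17)]
  = (-8)*(-5) - 3*(21) + (-1)*(11) = -34
Dy = (-3)*[15*(-2) - 3*(-17)] - (-8)*[3*(-2) - 3*(-1)] + (-1)*[3*(-17) - 15*(-1)]
  = (-3)*(21) - (-8)*(-3) + (-1)*(-36) = -51
Dz = (-3)*[(-2)*(-17) - 15*3] - 3*[3*(-17) - 15*(-1)] + (-8)*[3*3 - (-2)*(-1)]
  = (-3)*(-11) - 3*(-36) + (-8)*(7) = 85
x = Dx/D = -34/17 = -2, y = Dy/D = -51/17 = -3, z = Dz/D = 85/17 = 5
Check eq1: (-3)(-2) + (3)(-3) + (-1)(5) = -8 = -8 ✓
Check eq2: (3)(-2) + (-2)(-3) + (3)(5) = 15 = 15 ✓
Check eq3: (-1)(-2) + (3)(-3) + (-2)(5) = -17 = -17 ✓

x = -2, y = -3, z = 5


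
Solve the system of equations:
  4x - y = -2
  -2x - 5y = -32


Using Cramer's rule:
Determinant D = (4)(-5) - (-2)(-1) = -20 - 2 = -22
Dx = (-2)(-5) - (-32)(-1) = 10 - 32 = -22
Dy = (4)(-32) - (-2)(-2) = -128 - 4 = -132
x = Dx/D = -22/-22 = 1
y = Dy/D = -132/-22 = 6

x = 1, y = 6


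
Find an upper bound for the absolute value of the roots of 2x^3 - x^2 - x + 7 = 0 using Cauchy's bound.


Cauchy's bound: all roots r satisfy |r| <= 1 + max(|a_i/a_n|) for i = 0,...,n-1
where a_n is the leading coefficient.

Coefficients: [2, -1, -1, 7]
Leading coefficient a_n = 2
Ratios |a_i/a_n|: 1/2, 1/2, 7/2
Maximum ratio: 7/2
Cauchy's bound: |r| <= 1 + 7/2 = 9/2

Upper bound = 9/2


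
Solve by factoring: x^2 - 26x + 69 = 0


We need two numbers that multiply to 69 and add to -26.
Those numbers are -3 and -23 (since (-3) * (-23) = 69 and (-3) + (-23) = -26).
So x^2 - 26x + 69 = (x - 3)(x - 23) = 0
Setting each factor to zero: x = 3 or x = 23

x = 3, x = 23


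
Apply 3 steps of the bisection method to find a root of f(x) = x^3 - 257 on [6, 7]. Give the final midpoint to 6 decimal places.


f(x) = x^3 - 257
f(6) = -41 < 0
f(7) = 86 > 0

Step 1: midpoint = (6.000000 + 7.000000)/2 = 6.500000
  f(6.500000) = 17.625000
  f(mid) > 0, so root is in [6.000000, 6.500000]

Step 2: midpoint = (6.000000 + 6.500000)/2 = 6.250000
  f(6.250000) = -12.859375
  f(mid) < 0, so root is in [6.250000, 6.500000]

Step 3: midpoint = (6.250000 + 6.500000)/2 = 6.375000
  f(6.375000) = 2.083984
  f(mid) > 0, so root is in [6.250000, 6.375000]

midpoint = 6.375000


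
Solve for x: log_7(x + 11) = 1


Convert to exponential form: x + 11 = 7^1 = 7
x = 7 - 11 = -4
Check: log_7(-4 + 11) = log_7(7) = log_7(7) = 1 ✓

x = -4


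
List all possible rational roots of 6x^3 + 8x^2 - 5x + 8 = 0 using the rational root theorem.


Rational root theorem: possible roots are ±p/q where:
  p divides the constant term (8): p ∈ {1, 2, 4, 8}
  q divides the leading coefficient (6): q ∈ {1, 2, 3, 6}

All possible rational roots: -8, -4, -8/3, -2, -4/3, -1, -2/3, -1/2, -1/3, -1/6, 1/6, 1/3, 1/2, 2/3, 1, 4/3, 2, 8/3, 4, 8

-8, -4, -8/3, -2, -4/3, -1, -2/3, -1/2, -1/3, -1/6, 1/6, 1/3, 1/2, 2/3, 1, 4/3, 2, 8/3, 4, 8


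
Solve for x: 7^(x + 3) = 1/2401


Express both sides with the same base.
1/2401 = 7^(-4)
Since the bases match, equate exponents: x + 3 = -4
So x = -4 - (3) = -7

x = -7


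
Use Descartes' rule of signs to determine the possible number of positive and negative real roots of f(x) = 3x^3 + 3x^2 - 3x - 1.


Descartes' rule of signs:

For positive roots, count sign changes in f(x) = 3x^3 + 3x^2 - 3x - 1:
Signs of coefficients: +, +, -, -
Number of sign changes: 1
Possible positive real roots: 1

For negative roots, examine f(-x) = -3x^3 + 3x^2 + 3x - 1:
Signs of coefficients: -, +, +, -
Number of sign changes: 2
Possible negative real roots: 2, 0

Positive roots: 1; Negative roots: 2 or 0


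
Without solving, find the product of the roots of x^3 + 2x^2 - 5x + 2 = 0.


By Vieta's formulas for x^3 + bx^2 + cx + d = 0:
  r1 + r2 + r3 = -b/a = -2
  r1*r2 + r1*r3 + r2*r3 = c/a = -5
  r1*r2*r3 = -d/a = -2


Product = -2


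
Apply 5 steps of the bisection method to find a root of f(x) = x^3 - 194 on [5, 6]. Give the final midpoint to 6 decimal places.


f(x) = x^3 - 194
f(5) = -69 < 0
f(6) = 22 > 0

Step 1: midpoint = (5.000000 + 6.000000)/2 = 5.500000
  f(5.500000) = -27.625000
  f(mid) < 0, so root is in [5.500000, 6.000000]

Step 2: midpoint = (5.500000 + 6.000000)/2 = 5.750000
  f(5.750000) = -3.890625
  f(mid) < 0, so root is in [5.750000, 6.000000]

Step 3: midpoint = (5.750000 + 6.000000)/2 = 5.875000
  f(5.875000) = 8.779297
  f(mid) > 0, so root is in [5.750000, 5.875000]

Step 4: midpoint = (5.750000 + 5.875000)/2 = 5.812500
  f(5.812500) = 2.376221
  f(mid) > 0, so root is in [5.750000, 5.812500]

Step 5: midpoint = (5.750000 + 5.812500)/2 = 5.781250
  f(5.781250) = -0.774139
  f(mid) < 0, so root is in [5.781250, 5.812500]

midpoint = 5.781250


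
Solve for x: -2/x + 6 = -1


Subtract 6 from both sides: -2/x = -7
Multiply both sides by x: -2 = -7 * x
Divide by -7: x = 2/7

x = 2/7


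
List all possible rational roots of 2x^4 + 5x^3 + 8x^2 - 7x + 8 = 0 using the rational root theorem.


Rational root theorem: possible roots are ±p/q where:
  p divides the constant term (8): p ∈ {1, 2, 4, 8}
  q divides the leading coefficient (2): q ∈ {1, 2}

All possible rational roots: -8, -4, -2, -1, -1/2, 1/2, 1, 2, 4, 8

-8, -4, -2, -1, -1/2, 1/2, 1, 2, 4, 8


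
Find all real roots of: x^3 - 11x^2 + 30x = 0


The constant term is 0, so x = 0 is a root. Factor out x:
  x(x^2 - 11x + 30) = 0
Solve the quadratic x^2 - 11x + 30 = 0: discriminant = (-11)^2 - 4(1)(30) = 121 - 120 = 1.
sqrt(1) = 1, so x = (11 ± 1)/2: x = 6 or x = 5.

x = 0, x = 5, x = 6


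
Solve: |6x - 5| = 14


An absolute value equation |expr| = 14 gives two cases:
Case 1: 6x - 5 = 14
  6x = 19, so x = 19/6
Case 2: 6x - 5 = -14
  6x = -9, so x = -3/2

x = -3/2, x = 19/6


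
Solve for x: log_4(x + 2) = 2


Convert to exponential form: x + 2 = 4^2 = 16
x = 16 - 2 = 14
Check: log_4(14 + 2) = log_4(16) = log_4(16) = 2 ✓

x = 14


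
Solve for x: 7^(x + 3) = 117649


Express both sides with the same base.
117649 = 7^6
Since the bases match, equate exponents: x + 3 = 6
So x = 6 - (3) = 3

x = 3


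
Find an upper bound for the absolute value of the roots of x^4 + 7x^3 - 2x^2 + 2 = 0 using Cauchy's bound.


Cauchy's bound: all roots r satisfy |r| <= 1 + max(|a_i/a_n|) for i = 0,...,n-1
where a_n is the leading coefficient.

Coefficients: [1, 7, -2, 0, 2]
Leading coefficient a_n = 1
Ratios |a_i/a_n|: 7, 2, 0, 2
Maximum ratio: 7
Cauchy's bound: |r| <= 1 + 7 = 8

Upper bound = 8
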